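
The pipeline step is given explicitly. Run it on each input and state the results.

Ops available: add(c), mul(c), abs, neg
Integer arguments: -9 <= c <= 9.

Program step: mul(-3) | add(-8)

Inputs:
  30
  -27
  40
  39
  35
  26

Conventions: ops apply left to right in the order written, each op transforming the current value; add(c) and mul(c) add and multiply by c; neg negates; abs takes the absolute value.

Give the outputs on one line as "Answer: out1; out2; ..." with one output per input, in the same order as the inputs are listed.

Execution, op by op:
  30 -> -90 -> -98
  -27 -> 81 -> 73
  40 -> -120 -> -128
  39 -> -117 -> -125
  35 -> -105 -> -113
  26 -> -78 -> -86

-98; 73; -128; -125; -113; -86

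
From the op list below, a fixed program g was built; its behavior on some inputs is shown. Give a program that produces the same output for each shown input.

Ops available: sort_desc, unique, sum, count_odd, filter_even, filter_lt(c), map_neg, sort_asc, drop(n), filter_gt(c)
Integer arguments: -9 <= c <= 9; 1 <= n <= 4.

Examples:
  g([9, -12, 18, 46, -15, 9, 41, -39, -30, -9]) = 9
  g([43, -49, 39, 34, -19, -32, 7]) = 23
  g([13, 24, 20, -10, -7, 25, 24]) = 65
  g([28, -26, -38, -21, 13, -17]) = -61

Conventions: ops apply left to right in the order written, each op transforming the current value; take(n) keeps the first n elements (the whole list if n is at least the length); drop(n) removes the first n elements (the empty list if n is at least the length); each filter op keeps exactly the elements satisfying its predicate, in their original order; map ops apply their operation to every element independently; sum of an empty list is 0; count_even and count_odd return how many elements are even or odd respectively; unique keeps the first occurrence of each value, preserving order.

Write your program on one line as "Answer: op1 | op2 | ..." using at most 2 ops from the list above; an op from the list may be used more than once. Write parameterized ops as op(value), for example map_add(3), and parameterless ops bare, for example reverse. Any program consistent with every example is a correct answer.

unique | sum

Check, running the answer program on each example:
  [9, -12, 18, 46, -15, 9, 41, -39, -30, -9] -> [9, -12, 18, 46, -15, 41, -39, -30, -9] -> 9
  [43, -49, 39, 34, -19, -32, 7] -> [43, -49, 39, 34, -19, -32, 7] -> 23
  [13, 24, 20, -10, -7, 25, 24] -> [13, 24, 20, -10, -7, 25] -> 65
  [28, -26, -38, -21, 13, -17] -> [28, -26, -38, -21, 13, -17] -> -61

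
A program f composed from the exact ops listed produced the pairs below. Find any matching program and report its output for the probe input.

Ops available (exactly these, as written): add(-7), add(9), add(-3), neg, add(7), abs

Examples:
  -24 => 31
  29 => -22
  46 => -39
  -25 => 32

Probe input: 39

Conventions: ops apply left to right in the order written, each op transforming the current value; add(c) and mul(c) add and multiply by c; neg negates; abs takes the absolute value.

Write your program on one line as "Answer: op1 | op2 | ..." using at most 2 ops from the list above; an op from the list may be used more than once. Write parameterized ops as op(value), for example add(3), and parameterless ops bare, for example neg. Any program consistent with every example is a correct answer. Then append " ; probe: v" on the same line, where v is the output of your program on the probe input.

add(-7) | neg ; probe: -32

Check, running the answer program on each example:
  -24 -> -31 -> 31
  29 -> 22 -> -22
  46 -> 39 -> -39
  -25 -> -32 -> 32
  probe: 39 -> 32 -> -32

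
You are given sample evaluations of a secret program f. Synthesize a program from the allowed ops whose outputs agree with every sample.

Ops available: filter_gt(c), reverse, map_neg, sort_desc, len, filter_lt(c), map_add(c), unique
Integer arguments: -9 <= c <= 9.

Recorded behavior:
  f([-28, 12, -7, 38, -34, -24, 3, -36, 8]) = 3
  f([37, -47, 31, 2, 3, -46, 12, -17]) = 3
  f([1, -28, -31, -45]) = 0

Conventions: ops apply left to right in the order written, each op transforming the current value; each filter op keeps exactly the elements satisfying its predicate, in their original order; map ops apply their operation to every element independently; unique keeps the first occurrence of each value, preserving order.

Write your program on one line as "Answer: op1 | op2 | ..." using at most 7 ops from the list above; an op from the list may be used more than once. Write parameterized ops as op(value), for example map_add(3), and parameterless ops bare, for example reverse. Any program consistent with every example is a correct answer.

map_add(3) | map_neg | sort_desc | filter_lt(-3) | filter_lt(-8) | len

Check, running the answer program on each example:
  [-28, 12, -7, 38, -34, -24, 3, -36, 8] -> [-25, 15, -4, 41, -31, -21, 6, -33, 11] -> [25, -15, 4, -41, 31, 21, -6, 33, -11] -> [33, 31, 25, 21, 4, -6, -11, -15, -41] -> [-6, -11, -15, -41] -> [-11, -15, -41] -> 3
  [37, -47, 31, 2, 3, -46, 12, -17] -> [40, -44, 34, 5, 6, -43, 15, -14] -> [-40, 44, -34, -5, -6, 43, -15, 14] -> [44, 43, 14, -5, -6, -15, -34, -40] -> [-5, -6, -15, -34, -40] -> [-15, -34, -40] -> 3
  [1, -28, -31, -45] -> [4, -25, -28, -42] -> [-4, 25, 28, 42] -> [42, 28, 25, -4] -> [-4] -> [] -> 0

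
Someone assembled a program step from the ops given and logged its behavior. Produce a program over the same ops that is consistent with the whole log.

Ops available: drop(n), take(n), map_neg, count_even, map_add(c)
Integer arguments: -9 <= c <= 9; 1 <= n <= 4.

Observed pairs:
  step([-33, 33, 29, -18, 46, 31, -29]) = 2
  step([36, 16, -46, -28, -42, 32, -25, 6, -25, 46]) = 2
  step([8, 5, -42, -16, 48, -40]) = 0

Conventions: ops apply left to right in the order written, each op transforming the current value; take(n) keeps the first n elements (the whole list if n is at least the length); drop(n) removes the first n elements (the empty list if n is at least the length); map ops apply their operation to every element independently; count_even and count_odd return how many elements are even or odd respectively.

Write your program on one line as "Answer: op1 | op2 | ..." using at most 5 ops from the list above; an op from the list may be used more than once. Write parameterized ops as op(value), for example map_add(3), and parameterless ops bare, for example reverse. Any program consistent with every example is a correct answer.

map_add(9) | drop(4) | map_add(-4) | map_neg | count_even

Check, running the answer program on each example:
  [-33, 33, 29, -18, 46, 31, -29] -> [-24, 42, 38, -9, 55, 40, -20] -> [55, 40, -20] -> [51, 36, -24] -> [-51, -36, 24] -> 2
  [36, 16, -46, -28, -42, 32, -25, 6, -25, 46] -> [45, 25, -37, -19, -33, 41, -16, 15, -16, 55] -> [-33, 41, -16, 15, -16, 55] -> [-37, 37, -20, 11, -20, 51] -> [37, -37, 20, -11, 20, -51] -> 2
  [8, 5, -42, -16, 48, -40] -> [17, 14, -33, -7, 57, -31] -> [57, -31] -> [53, -35] -> [-53, 35] -> 0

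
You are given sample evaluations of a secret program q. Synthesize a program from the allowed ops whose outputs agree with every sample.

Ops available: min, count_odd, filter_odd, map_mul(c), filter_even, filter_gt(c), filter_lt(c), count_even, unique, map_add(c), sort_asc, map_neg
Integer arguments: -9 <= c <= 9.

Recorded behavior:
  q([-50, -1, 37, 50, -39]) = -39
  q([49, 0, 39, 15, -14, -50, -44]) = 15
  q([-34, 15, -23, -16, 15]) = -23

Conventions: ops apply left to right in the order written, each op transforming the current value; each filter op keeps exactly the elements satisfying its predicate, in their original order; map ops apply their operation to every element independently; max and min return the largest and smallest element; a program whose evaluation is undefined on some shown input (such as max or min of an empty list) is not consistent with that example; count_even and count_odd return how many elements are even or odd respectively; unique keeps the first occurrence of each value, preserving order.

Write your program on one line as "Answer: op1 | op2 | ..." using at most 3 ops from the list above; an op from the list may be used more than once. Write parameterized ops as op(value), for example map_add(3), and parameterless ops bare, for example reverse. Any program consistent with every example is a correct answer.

filter_odd | min

Check, running the answer program on each example:
  [-50, -1, 37, 50, -39] -> [-1, 37, -39] -> -39
  [49, 0, 39, 15, -14, -50, -44] -> [49, 39, 15] -> 15
  [-34, 15, -23, -16, 15] -> [15, -23, 15] -> -23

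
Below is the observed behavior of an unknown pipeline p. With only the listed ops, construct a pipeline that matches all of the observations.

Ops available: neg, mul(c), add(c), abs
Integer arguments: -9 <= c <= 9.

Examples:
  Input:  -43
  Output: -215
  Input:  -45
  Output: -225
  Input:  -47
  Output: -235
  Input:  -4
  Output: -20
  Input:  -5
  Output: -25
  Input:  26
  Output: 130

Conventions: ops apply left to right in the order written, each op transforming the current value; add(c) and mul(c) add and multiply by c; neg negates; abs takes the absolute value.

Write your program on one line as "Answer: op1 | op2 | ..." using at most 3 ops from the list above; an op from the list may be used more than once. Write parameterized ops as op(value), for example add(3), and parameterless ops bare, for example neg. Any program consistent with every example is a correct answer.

neg | mul(5) | mul(-1)

Check, running the answer program on each example:
  -43 -> 43 -> 215 -> -215
  -45 -> 45 -> 225 -> -225
  -47 -> 47 -> 235 -> -235
  -4 -> 4 -> 20 -> -20
  -5 -> 5 -> 25 -> -25
  26 -> -26 -> -130 -> 130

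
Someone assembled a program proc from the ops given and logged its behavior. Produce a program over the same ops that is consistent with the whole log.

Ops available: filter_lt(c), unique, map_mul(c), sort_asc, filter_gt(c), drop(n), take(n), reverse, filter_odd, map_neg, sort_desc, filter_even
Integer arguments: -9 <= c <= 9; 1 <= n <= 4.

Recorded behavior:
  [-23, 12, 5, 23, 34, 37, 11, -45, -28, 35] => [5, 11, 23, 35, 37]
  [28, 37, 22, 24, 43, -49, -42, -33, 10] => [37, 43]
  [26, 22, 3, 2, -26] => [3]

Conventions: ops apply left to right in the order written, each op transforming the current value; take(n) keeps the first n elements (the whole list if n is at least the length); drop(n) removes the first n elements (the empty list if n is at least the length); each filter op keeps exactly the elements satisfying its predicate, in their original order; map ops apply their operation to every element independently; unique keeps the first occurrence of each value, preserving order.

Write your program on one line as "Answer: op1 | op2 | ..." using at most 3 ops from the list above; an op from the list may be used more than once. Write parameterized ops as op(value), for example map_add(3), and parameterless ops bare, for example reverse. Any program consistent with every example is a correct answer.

filter_gt(-4) | sort_asc | filter_odd

Check, running the answer program on each example:
  [-23, 12, 5, 23, 34, 37, 11, -45, -28, 35] -> [12, 5, 23, 34, 37, 11, 35] -> [5, 11, 12, 23, 34, 35, 37] -> [5, 11, 23, 35, 37]
  [28, 37, 22, 24, 43, -49, -42, -33, 10] -> [28, 37, 22, 24, 43, 10] -> [10, 22, 24, 28, 37, 43] -> [37, 43]
  [26, 22, 3, 2, -26] -> [26, 22, 3, 2] -> [2, 3, 22, 26] -> [3]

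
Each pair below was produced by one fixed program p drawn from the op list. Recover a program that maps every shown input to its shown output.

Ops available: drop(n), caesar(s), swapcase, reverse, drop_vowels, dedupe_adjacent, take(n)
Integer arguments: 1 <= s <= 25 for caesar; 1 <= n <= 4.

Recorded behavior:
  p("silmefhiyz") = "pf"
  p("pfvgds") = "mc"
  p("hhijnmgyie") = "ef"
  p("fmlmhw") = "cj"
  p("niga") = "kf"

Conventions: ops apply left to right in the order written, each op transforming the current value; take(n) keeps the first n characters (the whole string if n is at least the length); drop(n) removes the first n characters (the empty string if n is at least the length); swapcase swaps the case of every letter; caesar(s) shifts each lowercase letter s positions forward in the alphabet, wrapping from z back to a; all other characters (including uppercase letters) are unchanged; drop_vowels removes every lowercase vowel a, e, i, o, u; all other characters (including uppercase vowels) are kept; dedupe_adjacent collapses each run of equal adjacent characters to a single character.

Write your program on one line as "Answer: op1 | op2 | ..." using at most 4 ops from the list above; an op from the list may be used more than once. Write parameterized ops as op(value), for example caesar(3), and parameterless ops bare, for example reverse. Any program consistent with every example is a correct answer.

caesar(23) | dedupe_adjacent | take(2)

Check, running the answer program on each example:
  "silmefhiyz" -> "pfijbcefvw" -> "pfijbcefvw" -> "pf"
  "pfvgds" -> "mcsdap" -> "mcsdap" -> "mc"
  "hhijnmgyie" -> "eefgkjdvfb" -> "efgkjdvfb" -> "ef"
  "fmlmhw" -> "cjijet" -> "cjijet" -> "cj"
  "niga" -> "kfdx" -> "kfdx" -> "kf"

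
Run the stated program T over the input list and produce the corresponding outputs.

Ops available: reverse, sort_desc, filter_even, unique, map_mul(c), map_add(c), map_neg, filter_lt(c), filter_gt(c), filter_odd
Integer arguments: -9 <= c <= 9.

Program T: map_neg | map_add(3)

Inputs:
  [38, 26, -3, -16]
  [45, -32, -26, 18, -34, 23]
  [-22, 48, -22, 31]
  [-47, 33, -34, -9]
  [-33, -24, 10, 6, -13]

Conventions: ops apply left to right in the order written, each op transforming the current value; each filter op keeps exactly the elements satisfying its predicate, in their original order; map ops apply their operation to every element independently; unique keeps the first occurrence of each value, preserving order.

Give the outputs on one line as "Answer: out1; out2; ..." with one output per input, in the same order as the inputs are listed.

[-35, -23, 6, 19]; [-42, 35, 29, -15, 37, -20]; [25, -45, 25, -28]; [50, -30, 37, 12]; [36, 27, -7, -3, 16]

Execution, op by op:
  [38, 26, -3, -16] -> [-38, -26, 3, 16] -> [-35, -23, 6, 19]
  [45, -32, -26, 18, -34, 23] -> [-45, 32, 26, -18, 34, -23] -> [-42, 35, 29, -15, 37, -20]
  [-22, 48, -22, 31] -> [22, -48, 22, -31] -> [25, -45, 25, -28]
  [-47, 33, -34, -9] -> [47, -33, 34, 9] -> [50, -30, 37, 12]
  [-33, -24, 10, 6, -13] -> [33, 24, -10, -6, 13] -> [36, 27, -7, -3, 16]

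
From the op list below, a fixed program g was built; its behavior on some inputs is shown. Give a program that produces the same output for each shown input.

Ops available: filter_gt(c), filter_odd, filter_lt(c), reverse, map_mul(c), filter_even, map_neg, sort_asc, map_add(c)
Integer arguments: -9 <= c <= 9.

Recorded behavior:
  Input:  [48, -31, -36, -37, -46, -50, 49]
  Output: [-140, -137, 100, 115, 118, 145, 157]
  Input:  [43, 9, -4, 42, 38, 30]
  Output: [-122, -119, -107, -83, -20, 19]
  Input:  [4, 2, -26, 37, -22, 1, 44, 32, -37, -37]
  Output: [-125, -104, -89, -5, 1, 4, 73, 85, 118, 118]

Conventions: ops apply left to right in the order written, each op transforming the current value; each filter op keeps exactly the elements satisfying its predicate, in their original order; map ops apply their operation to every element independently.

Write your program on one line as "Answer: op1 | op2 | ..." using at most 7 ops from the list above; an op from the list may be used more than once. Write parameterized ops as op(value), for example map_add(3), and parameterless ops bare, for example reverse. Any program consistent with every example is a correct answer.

sort_asc | map_neg | map_mul(-3) | map_neg | reverse | map_add(7)

Check, running the answer program on each example:
  [48, -31, -36, -37, -46, -50, 49] -> [-50, -46, -37, -36, -31, 48, 49] -> [50, 46, 37, 36, 31, -48, -49] -> [-150, -138, -111, -108, -93, 144, 147] -> [150, 138, 111, 108, 93, -144, -147] -> [-147, -144, 93, 108, 111, 138, 150] -> [-140, -137, 100, 115, 118, 145, 157]
  [43, 9, -4, 42, 38, 30] -> [-4, 9, 30, 38, 42, 43] -> [4, -9, -30, -38, -42, -43] -> [-12, 27, 90, 114, 126, 129] -> [12, -27, -90, -114, -126, -129] -> [-129, -126, -114, -90, -27, 12] -> [-122, -119, -107, -83, -20, 19]
  [4, 2, -26, 37, -22, 1, 44, 32, -37, -37] -> [-37, -37, -26, -22, 1, 2, 4, 32, 37, 44] -> [37, 37, 26, 22, -1, -2, -4, -32, -37, -44] -> [-111, -111, -78, -66, 3, 6, 12, 96, 111, 132] -> [111, 111, 78, 66, -3, -6, -12, -96, -111, -132] -> [-132, -111, -96, -12, -6, -3, 66, 78, 111, 111] -> [-125, -104, -89, -5, 1, 4, 73, 85, 118, 118]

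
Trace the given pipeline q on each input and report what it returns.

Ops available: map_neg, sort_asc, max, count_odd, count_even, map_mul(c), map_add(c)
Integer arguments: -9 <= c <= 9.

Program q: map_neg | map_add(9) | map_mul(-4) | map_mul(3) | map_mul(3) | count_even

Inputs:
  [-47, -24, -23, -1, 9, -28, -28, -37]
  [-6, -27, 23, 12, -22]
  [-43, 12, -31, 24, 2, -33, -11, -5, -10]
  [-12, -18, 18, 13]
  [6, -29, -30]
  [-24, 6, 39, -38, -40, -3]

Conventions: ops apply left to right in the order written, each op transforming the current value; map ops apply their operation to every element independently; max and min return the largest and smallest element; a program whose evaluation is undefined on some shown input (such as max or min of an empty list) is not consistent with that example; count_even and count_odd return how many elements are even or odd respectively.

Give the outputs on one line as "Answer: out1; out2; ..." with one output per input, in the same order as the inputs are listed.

Execution, op by op:
  [-47, -24, -23, -1, 9, -28, -28, -37] -> [47, 24, 23, 1, -9, 28, 28, 37] -> [56, 33, 32, 10, 0, 37, 37, 46] -> [-224, -132, -128, -40, 0, -148, -148, -184] -> [-672, -396, -384, -120, 0, -444, -444, -552] -> [-2016, -1188, -1152, -360, 0, -1332, -1332, -1656] -> 8
  [-6, -27, 23, 12, -22] -> [6, 27, -23, -12, 22] -> [15, 36, -14, -3, 31] -> [-60, -144, 56, 12, -124] -> [-180, -432, 168, 36, -372] -> [-540, -1296, 504, 108, -1116] -> 5
  [-43, 12, -31, 24, 2, -33, -11, -5, -10] -> [43, -12, 31, -24, -2, 33, 11, 5, 10] -> [52, -3, 40, -15, 7, 42, 20, 14, 19] -> [-208, 12, -160, 60, -28, -168, -80, -56, -76] -> [-624, 36, -480, 180, -84, -504, -240, -168, -228] -> [-1872, 108, -1440, 540, -252, -1512, -720, -504, -684] -> 9
  [-12, -18, 18, 13] -> [12, 18, -18, -13] -> [21, 27, -9, -4] -> [-84, -108, 36, 16] -> [-252, -324, 108, 48] -> [-756, -972, 324, 144] -> 4
  [6, -29, -30] -> [-6, 29, 30] -> [3, 38, 39] -> [-12, -152, -156] -> [-36, -456, -468] -> [-108, -1368, -1404] -> 3
  [-24, 6, 39, -38, -40, -3] -> [24, -6, -39, 38, 40, 3] -> [33, 3, -30, 47, 49, 12] -> [-132, -12, 120, -188, -196, -48] -> [-396, -36, 360, -564, -588, -144] -> [-1188, -108, 1080, -1692, -1764, -432] -> 6

8; 5; 9; 4; 3; 6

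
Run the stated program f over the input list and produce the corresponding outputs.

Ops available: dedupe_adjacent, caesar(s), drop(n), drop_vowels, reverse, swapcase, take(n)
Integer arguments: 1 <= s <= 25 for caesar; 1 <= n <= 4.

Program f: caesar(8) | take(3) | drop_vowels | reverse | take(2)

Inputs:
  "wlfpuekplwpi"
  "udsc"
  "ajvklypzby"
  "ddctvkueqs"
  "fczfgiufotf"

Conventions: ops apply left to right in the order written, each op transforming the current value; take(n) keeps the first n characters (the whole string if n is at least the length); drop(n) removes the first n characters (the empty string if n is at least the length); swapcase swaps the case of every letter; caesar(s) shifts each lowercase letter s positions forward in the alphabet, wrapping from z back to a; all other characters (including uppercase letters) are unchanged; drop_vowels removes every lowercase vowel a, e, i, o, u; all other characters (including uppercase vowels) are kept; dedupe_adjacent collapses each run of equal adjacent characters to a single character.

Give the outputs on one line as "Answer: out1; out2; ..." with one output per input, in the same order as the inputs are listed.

Execution, op by op:
  "wlfpuekplwpi" -> "etnxcmsxtexq" -> "etn" -> "tn" -> "nt" -> "nt"
  "udsc" -> "clak" -> "cla" -> "cl" -> "lc" -> "lc"
  "ajvklypzby" -> "irdstgxhjg" -> "ird" -> "rd" -> "dr" -> "dr"
  "ddctvkueqs" -> "llkbdscmya" -> "llk" -> "llk" -> "kll" -> "kl"
  "fczfgiufotf" -> "nkhnoqcnwbn" -> "nkh" -> "nkh" -> "hkn" -> "hk"

"nt"; "lc"; "dr"; "kl"; "hk"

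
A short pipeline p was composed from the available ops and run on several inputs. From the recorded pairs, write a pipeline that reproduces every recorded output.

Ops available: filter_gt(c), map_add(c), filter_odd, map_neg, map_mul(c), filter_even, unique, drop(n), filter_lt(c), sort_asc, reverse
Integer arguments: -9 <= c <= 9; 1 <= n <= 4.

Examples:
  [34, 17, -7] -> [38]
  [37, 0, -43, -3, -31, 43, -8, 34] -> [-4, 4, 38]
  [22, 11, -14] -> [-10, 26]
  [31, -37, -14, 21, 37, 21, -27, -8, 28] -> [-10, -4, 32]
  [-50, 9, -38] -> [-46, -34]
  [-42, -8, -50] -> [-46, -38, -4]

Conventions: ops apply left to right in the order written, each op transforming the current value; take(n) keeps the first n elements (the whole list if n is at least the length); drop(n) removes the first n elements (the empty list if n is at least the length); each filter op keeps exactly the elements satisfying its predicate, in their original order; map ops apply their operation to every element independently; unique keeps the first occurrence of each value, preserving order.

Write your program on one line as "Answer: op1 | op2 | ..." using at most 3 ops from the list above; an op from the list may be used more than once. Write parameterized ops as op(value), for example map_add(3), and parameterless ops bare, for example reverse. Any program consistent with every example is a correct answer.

map_add(4) | sort_asc | filter_even

Check, running the answer program on each example:
  [34, 17, -7] -> [38, 21, -3] -> [-3, 21, 38] -> [38]
  [37, 0, -43, -3, -31, 43, -8, 34] -> [41, 4, -39, 1, -27, 47, -4, 38] -> [-39, -27, -4, 1, 4, 38, 41, 47] -> [-4, 4, 38]
  [22, 11, -14] -> [26, 15, -10] -> [-10, 15, 26] -> [-10, 26]
  [31, -37, -14, 21, 37, 21, -27, -8, 28] -> [35, -33, -10, 25, 41, 25, -23, -4, 32] -> [-33, -23, -10, -4, 25, 25, 32, 35, 41] -> [-10, -4, 32]
  [-50, 9, -38] -> [-46, 13, -34] -> [-46, -34, 13] -> [-46, -34]
  [-42, -8, -50] -> [-38, -4, -46] -> [-46, -38, -4] -> [-46, -38, -4]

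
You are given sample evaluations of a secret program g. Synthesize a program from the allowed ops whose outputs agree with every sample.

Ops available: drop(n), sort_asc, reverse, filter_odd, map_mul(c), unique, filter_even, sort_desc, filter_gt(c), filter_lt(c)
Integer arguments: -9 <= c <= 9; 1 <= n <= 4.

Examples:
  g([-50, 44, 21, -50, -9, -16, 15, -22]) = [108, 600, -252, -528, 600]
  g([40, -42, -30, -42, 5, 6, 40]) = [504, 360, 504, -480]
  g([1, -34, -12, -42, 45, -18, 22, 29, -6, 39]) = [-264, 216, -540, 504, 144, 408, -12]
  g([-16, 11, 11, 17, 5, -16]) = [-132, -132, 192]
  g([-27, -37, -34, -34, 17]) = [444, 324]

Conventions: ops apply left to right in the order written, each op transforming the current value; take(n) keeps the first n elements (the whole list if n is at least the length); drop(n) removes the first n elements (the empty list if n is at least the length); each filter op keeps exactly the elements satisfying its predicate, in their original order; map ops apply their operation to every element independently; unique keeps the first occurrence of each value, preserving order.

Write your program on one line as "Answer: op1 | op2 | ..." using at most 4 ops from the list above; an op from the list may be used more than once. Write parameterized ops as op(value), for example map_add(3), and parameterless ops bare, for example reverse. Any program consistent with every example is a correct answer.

reverse | map_mul(-6) | map_mul(2) | drop(3)

Check, running the answer program on each example:
  [-50, 44, 21, -50, -9, -16, 15, -22] -> [-22, 15, -16, -9, -50, 21, 44, -50] -> [132, -90, 96, 54, 300, -126, -264, 300] -> [264, -180, 192, 108, 600, -252, -528, 600] -> [108, 600, -252, -528, 600]
  [40, -42, -30, -42, 5, 6, 40] -> [40, 6, 5, -42, -30, -42, 40] -> [-240, -36, -30, 252, 180, 252, -240] -> [-480, -72, -60, 504, 360, 504, -480] -> [504, 360, 504, -480]
  [1, -34, -12, -42, 45, -18, 22, 29, -6, 39] -> [39, -6, 29, 22, -18, 45, -42, -12, -34, 1] -> [-234, 36, -174, -132, 108, -270, 252, 72, 204, -6] -> [-468, 72, -348, -264, 216, -540, 504, 144, 408, -12] -> [-264, 216, -540, 504, 144, 408, -12]
  [-16, 11, 11, 17, 5, -16] -> [-16, 5, 17, 11, 11, -16] -> [96, -30, -102, -66, -66, 96] -> [192, -60, -204, -132, -132, 192] -> [-132, -132, 192]
  [-27, -37, -34, -34, 17] -> [17, -34, -34, -37, -27] -> [-102, 204, 204, 222, 162] -> [-204, 408, 408, 444, 324] -> [444, 324]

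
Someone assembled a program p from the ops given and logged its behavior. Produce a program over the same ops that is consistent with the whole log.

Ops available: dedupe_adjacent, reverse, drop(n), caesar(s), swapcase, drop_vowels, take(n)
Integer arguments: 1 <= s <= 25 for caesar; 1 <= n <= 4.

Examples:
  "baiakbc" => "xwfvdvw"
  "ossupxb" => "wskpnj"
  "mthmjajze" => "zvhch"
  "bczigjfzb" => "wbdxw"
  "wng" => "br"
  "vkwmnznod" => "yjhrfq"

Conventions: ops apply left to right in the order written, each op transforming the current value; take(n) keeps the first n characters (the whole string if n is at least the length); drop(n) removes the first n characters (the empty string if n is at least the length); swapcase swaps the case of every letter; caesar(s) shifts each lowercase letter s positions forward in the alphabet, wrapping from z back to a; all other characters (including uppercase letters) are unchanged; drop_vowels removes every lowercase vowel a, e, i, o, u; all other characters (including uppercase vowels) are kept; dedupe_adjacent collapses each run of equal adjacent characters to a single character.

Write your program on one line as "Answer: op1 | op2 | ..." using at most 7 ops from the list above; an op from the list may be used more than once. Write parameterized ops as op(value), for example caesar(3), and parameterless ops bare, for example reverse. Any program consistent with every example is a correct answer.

caesar(21) | swapcase | reverse | swapcase | drop_vowels | dedupe_adjacent

Check, running the answer program on each example:
  "baiakbc" -> "wvdvfwx" -> "WVDVFWX" -> "XWFVDVW" -> "xwfvdvw" -> "xwfvdvw" -> "xwfvdvw"
  "ossupxb" -> "jnnpksw" -> "JNNPKSW" -> "WSKPNNJ" -> "wskpnnj" -> "wskpnnj" -> "wskpnj"
  "mthmjajze" -> "hocheveuz" -> "HOCHEVEUZ" -> "ZUEVEHCOH" -> "zuevehcoh" -> "zvhch" -> "zvhch"
  "bczigjfzb" -> "wxudbeauw" -> "WXUDBEAUW" -> "WUAEBDUXW" -> "wuaebduxw" -> "wbdxw" -> "wbdxw"
  "wng" -> "rib" -> "RIB" -> "BIR" -> "bir" -> "br" -> "br"
  "vkwmnznod" -> "qfrhiuijy" -> "QFRHIUIJY" -> "YJIUIHRFQ" -> "yjiuihrfq" -> "yjhrfq" -> "yjhrfq"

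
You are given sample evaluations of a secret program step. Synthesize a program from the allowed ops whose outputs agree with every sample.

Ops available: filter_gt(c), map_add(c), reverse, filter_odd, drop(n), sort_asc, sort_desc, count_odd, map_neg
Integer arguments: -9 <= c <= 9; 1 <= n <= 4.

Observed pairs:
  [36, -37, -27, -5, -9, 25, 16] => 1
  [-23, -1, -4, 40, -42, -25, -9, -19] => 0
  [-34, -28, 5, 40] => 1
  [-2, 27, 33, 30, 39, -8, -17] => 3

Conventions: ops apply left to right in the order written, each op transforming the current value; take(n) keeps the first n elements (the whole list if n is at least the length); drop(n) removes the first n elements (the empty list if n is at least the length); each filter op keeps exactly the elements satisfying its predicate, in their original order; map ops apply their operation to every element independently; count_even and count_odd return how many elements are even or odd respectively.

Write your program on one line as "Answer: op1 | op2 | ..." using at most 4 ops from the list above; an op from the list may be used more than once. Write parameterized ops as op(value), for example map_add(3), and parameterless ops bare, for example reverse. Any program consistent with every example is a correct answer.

filter_gt(4) | sort_desc | count_odd

Check, running the answer program on each example:
  [36, -37, -27, -5, -9, 25, 16] -> [36, 25, 16] -> [36, 25, 16] -> 1
  [-23, -1, -4, 40, -42, -25, -9, -19] -> [40] -> [40] -> 0
  [-34, -28, 5, 40] -> [5, 40] -> [40, 5] -> 1
  [-2, 27, 33, 30, 39, -8, -17] -> [27, 33, 30, 39] -> [39, 33, 30, 27] -> 3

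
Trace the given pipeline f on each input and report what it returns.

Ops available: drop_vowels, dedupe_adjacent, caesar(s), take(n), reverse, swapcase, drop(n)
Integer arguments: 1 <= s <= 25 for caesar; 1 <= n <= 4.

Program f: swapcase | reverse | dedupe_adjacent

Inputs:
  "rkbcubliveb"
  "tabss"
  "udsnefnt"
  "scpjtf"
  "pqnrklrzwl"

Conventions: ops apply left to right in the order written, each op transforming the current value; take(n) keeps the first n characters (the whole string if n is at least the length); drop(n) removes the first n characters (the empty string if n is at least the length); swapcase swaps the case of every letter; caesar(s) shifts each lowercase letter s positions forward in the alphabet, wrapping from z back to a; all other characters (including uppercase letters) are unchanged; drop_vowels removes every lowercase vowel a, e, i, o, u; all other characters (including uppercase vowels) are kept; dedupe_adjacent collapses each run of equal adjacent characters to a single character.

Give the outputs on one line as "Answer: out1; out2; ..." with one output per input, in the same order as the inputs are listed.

"BEVILBUCBKR"; "SBAT"; "TNFENSDU"; "FTJPCS"; "LWZRLKRNQP"

Execution, op by op:
  "rkbcubliveb" -> "RKBCUBLIVEB" -> "BEVILBUCBKR" -> "BEVILBUCBKR"
  "tabss" -> "TABSS" -> "SSBAT" -> "SBAT"
  "udsnefnt" -> "UDSNEFNT" -> "TNFENSDU" -> "TNFENSDU"
  "scpjtf" -> "SCPJTF" -> "FTJPCS" -> "FTJPCS"
  "pqnrklrzwl" -> "PQNRKLRZWL" -> "LWZRLKRNQP" -> "LWZRLKRNQP"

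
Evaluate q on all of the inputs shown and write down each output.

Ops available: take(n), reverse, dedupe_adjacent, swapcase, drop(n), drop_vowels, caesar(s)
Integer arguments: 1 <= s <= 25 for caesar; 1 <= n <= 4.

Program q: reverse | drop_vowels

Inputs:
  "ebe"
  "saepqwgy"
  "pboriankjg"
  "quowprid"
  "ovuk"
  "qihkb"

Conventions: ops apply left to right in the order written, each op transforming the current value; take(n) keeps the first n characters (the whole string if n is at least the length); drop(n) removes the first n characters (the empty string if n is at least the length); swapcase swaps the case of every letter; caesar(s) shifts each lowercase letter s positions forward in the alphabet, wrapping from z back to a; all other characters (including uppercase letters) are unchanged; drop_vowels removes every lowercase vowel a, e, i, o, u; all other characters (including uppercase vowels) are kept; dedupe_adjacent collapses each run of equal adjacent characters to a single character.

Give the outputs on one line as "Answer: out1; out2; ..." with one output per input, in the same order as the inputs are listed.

"b"; "ygwqps"; "gjknrbp"; "drpwq"; "kv"; "bkhq"

Execution, op by op:
  "ebe" -> "ebe" -> "b"
  "saepqwgy" -> "ygwqpeas" -> "ygwqps"
  "pboriankjg" -> "gjknairobp" -> "gjknrbp"
  "quowprid" -> "dirpwouq" -> "drpwq"
  "ovuk" -> "kuvo" -> "kv"
  "qihkb" -> "bkhiq" -> "bkhq"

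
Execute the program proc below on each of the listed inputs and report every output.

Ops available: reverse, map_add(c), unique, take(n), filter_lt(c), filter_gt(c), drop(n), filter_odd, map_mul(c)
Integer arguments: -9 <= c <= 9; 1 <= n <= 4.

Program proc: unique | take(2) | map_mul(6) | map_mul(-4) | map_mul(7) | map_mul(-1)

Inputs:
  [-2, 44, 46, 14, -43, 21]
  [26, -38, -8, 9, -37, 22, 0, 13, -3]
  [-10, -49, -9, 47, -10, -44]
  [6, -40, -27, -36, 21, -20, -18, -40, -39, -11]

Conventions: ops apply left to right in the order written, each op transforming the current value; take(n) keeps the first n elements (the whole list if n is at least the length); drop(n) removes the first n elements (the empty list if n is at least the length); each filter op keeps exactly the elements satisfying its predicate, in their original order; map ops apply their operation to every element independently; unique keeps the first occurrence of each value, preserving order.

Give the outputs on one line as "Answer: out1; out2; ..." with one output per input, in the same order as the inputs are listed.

[-336, 7392]; [4368, -6384]; [-1680, -8232]; [1008, -6720]

Execution, op by op:
  [-2, 44, 46, 14, -43, 21] -> [-2, 44, 46, 14, -43, 21] -> [-2, 44] -> [-12, 264] -> [48, -1056] -> [336, -7392] -> [-336, 7392]
  [26, -38, -8, 9, -37, 22, 0, 13, -3] -> [26, -38, -8, 9, -37, 22, 0, 13, -3] -> [26, -38] -> [156, -228] -> [-624, 912] -> [-4368, 6384] -> [4368, -6384]
  [-10, -49, -9, 47, -10, -44] -> [-10, -49, -9, 47, -44] -> [-10, -49] -> [-60, -294] -> [240, 1176] -> [1680, 8232] -> [-1680, -8232]
  [6, -40, -27, -36, 21, -20, -18, -40, -39, -11] -> [6, -40, -27, -36, 21, -20, -18, -39, -11] -> [6, -40] -> [36, -240] -> [-144, 960] -> [-1008, 6720] -> [1008, -6720]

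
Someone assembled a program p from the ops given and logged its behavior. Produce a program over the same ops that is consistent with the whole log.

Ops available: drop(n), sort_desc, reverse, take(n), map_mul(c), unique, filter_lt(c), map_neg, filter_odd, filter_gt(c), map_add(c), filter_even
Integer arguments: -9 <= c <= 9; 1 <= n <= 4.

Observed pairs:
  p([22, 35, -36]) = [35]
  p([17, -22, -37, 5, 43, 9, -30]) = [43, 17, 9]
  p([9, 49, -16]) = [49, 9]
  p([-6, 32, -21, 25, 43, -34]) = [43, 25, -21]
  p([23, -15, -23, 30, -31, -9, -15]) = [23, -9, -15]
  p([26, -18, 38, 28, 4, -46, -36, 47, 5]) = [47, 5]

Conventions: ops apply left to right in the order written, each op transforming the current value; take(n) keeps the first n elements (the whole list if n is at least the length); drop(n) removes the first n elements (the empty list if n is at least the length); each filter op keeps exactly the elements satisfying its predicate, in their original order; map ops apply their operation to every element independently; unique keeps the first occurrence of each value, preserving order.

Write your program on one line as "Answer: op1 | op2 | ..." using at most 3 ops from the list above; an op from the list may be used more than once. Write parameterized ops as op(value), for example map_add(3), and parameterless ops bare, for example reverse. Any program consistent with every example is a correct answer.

sort_desc | filter_odd | take(3)

Check, running the answer program on each example:
  [22, 35, -36] -> [35, 22, -36] -> [35] -> [35]
  [17, -22, -37, 5, 43, 9, -30] -> [43, 17, 9, 5, -22, -30, -37] -> [43, 17, 9, 5, -37] -> [43, 17, 9]
  [9, 49, -16] -> [49, 9, -16] -> [49, 9] -> [49, 9]
  [-6, 32, -21, 25, 43, -34] -> [43, 32, 25, -6, -21, -34] -> [43, 25, -21] -> [43, 25, -21]
  [23, -15, -23, 30, -31, -9, -15] -> [30, 23, -9, -15, -15, -23, -31] -> [23, -9, -15, -15, -23, -31] -> [23, -9, -15]
  [26, -18, 38, 28, 4, -46, -36, 47, 5] -> [47, 38, 28, 26, 5, 4, -18, -36, -46] -> [47, 5] -> [47, 5]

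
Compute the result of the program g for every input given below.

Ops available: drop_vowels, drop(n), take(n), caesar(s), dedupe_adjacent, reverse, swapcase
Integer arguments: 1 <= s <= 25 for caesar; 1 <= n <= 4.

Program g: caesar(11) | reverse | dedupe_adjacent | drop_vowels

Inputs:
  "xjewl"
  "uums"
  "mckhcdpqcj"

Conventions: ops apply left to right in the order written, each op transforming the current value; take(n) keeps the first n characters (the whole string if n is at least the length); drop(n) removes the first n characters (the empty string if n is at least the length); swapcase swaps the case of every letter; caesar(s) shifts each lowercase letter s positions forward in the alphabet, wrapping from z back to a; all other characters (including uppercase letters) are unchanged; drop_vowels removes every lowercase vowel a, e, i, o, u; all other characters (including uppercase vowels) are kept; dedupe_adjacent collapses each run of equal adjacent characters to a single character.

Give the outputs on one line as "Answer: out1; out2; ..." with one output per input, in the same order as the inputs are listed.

Execution, op by op:
  "xjewl" -> "iuphw" -> "whpui" -> "whpui" -> "whp"
  "uums" -> "ffxd" -> "dxff" -> "dxf" -> "dxf"
  "mckhcdpqcj" -> "xnvsnoabnu" -> "unbaonsvnx" -> "unbaonsvnx" -> "nbnsvnx"

"whp"; "dxf"; "nbnsvnx"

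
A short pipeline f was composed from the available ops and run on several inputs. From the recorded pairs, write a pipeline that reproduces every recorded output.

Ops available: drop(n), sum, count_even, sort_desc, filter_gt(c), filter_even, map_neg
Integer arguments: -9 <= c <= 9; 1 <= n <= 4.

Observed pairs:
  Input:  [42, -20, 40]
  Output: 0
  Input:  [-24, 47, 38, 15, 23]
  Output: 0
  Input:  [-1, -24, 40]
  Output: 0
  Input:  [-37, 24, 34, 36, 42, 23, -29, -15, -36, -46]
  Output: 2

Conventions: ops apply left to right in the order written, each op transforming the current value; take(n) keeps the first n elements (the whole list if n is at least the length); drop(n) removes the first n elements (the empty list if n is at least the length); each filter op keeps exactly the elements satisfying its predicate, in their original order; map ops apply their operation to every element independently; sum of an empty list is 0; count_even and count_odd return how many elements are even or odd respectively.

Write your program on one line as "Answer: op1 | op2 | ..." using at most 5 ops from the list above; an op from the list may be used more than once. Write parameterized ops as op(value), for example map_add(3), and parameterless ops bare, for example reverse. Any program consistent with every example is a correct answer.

map_neg | drop(4) | drop(3) | count_even

Check, running the answer program on each example:
  [42, -20, 40] -> [-42, 20, -40] -> [] -> [] -> 0
  [-24, 47, 38, 15, 23] -> [24, -47, -38, -15, -23] -> [-23] -> [] -> 0
  [-1, -24, 40] -> [1, 24, -40] -> [] -> [] -> 0
  [-37, 24, 34, 36, 42, 23, -29, -15, -36, -46] -> [37, -24, -34, -36, -42, -23, 29, 15, 36, 46] -> [-42, -23, 29, 15, 36, 46] -> [15, 36, 46] -> 2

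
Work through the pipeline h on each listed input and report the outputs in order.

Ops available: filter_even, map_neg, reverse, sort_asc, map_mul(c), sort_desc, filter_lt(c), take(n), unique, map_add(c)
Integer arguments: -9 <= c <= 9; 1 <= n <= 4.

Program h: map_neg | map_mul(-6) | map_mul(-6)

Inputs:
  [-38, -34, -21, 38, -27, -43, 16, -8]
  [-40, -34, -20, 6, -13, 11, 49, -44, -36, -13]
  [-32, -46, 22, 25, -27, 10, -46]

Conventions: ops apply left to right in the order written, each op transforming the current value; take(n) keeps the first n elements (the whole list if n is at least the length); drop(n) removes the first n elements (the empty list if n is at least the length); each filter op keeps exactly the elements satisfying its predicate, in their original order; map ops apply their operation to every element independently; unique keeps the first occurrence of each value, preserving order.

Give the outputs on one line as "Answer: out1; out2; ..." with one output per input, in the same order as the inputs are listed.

Execution, op by op:
  [-38, -34, -21, 38, -27, -43, 16, -8] -> [38, 34, 21, -38, 27, 43, -16, 8] -> [-228, -204, -126, 228, -162, -258, 96, -48] -> [1368, 1224, 756, -1368, 972, 1548, -576, 288]
  [-40, -34, -20, 6, -13, 11, 49, -44, -36, -13] -> [40, 34, 20, -6, 13, -11, -49, 44, 36, 13] -> [-240, -204, -120, 36, -78, 66, 294, -264, -216, -78] -> [1440, 1224, 720, -216, 468, -396, -1764, 1584, 1296, 468]
  [-32, -46, 22, 25, -27, 10, -46] -> [32, 46, -22, -25, 27, -10, 46] -> [-192, -276, 132, 150, -162, 60, -276] -> [1152, 1656, -792, -900, 972, -360, 1656]

[1368, 1224, 756, -1368, 972, 1548, -576, 288]; [1440, 1224, 720, -216, 468, -396, -1764, 1584, 1296, 468]; [1152, 1656, -792, -900, 972, -360, 1656]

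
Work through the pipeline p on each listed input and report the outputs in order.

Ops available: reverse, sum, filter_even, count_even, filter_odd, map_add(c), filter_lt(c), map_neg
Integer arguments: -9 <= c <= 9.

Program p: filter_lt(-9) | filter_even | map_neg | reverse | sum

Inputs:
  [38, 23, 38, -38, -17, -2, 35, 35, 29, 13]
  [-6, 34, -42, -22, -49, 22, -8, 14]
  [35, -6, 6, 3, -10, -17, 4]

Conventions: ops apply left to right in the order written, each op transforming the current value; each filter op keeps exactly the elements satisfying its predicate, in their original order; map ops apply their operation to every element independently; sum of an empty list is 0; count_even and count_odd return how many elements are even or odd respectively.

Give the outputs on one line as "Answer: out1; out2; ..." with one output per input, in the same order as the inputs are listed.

38; 64; 10

Execution, op by op:
  [38, 23, 38, -38, -17, -2, 35, 35, 29, 13] -> [-38, -17] -> [-38] -> [38] -> [38] -> 38
  [-6, 34, -42, -22, -49, 22, -8, 14] -> [-42, -22, -49] -> [-42, -22] -> [42, 22] -> [22, 42] -> 64
  [35, -6, 6, 3, -10, -17, 4] -> [-10, -17] -> [-10] -> [10] -> [10] -> 10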